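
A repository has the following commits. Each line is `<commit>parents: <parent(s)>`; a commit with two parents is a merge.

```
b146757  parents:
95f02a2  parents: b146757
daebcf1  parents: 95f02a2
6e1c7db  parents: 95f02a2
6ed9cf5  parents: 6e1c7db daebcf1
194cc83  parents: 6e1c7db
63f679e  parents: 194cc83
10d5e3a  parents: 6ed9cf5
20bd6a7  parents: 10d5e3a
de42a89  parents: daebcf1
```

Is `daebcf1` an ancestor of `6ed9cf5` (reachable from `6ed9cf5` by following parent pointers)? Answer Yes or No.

Yes

Ancestors of 6ed9cf5 (commits reachable by following parents): {6e1c7db, 6ed9cf5, 95f02a2, b146757, daebcf1}.
daebcf1 is in that set, so it is an ancestor of 6ed9cf5.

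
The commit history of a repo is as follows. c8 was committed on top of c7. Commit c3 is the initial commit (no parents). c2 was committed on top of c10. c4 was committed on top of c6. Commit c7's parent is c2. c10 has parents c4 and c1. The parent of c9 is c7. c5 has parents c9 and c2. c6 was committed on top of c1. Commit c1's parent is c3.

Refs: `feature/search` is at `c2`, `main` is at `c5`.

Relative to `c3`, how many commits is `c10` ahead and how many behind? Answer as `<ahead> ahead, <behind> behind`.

Reachable from c10: {c1, c10, c3, c4, c6}.
Reachable from c3: {c3}.
Only in c10's history (ahead): {c1, c10, c4, c6} — 4.
Only in c3's history (behind): {} — 0.

4 ahead, 0 behind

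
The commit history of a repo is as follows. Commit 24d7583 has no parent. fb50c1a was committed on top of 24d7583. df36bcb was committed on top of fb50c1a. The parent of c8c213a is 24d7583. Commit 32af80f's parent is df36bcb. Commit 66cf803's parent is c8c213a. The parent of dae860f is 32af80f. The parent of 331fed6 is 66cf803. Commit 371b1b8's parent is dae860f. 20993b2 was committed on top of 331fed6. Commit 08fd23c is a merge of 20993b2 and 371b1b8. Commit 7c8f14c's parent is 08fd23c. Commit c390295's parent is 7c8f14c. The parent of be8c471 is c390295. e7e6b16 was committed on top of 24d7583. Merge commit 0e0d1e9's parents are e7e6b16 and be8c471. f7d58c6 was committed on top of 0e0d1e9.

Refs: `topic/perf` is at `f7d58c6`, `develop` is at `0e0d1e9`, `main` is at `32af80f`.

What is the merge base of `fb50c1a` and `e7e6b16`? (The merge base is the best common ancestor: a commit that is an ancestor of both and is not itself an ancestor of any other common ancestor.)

24d7583

Ancestors of fb50c1a: {24d7583, fb50c1a}.
Ancestors of e7e6b16: {24d7583, e7e6b16}.
Common ancestors: {24d7583}.
The only common ancestor is 24d7583, so it is the merge base.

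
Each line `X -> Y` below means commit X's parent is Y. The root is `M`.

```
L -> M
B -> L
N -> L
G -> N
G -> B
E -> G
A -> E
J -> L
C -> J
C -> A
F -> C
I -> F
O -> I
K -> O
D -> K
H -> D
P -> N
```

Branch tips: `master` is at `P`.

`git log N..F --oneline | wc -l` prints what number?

7

Reachable from F: {A, B, C, E, F, G, J, L, M, N}.
Reachable from N: {L, M, N}.
In F's history but not N's: {A, B, C, E, F, G, J} — 7 commits.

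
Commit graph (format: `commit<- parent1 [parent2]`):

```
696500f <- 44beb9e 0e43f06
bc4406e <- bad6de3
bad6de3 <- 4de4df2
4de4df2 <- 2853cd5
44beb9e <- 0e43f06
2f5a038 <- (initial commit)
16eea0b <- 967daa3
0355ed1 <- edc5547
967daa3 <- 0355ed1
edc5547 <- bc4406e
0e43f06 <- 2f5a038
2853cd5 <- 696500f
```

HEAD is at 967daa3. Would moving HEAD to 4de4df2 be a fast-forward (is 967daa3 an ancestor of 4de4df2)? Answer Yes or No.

A fast-forward from 967daa3 to 4de4df2 is possible iff 967daa3 is an ancestor of 4de4df2.
Ancestors of 4de4df2: {0e43f06, 2853cd5, 2f5a038, 44beb9e, 4de4df2, 696500f}.
967daa3 is not among them, so fast-forward is not possible.

No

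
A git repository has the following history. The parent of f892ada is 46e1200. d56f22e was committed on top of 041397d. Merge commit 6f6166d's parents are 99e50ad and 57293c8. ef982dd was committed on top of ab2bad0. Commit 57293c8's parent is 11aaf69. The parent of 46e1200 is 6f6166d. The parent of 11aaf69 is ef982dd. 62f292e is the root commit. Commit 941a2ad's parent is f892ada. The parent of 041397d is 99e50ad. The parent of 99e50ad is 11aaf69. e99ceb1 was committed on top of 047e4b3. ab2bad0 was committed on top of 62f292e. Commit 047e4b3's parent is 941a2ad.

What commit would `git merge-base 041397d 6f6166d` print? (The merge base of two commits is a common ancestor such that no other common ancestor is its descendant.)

Ancestors of 041397d: {041397d, 11aaf69, 62f292e, 99e50ad, ab2bad0, ef982dd}.
Ancestors of 6f6166d: {11aaf69, 57293c8, 62f292e, 6f6166d, 99e50ad, ab2bad0, ef982dd}.
Common ancestors: {11aaf69, 62f292e, 99e50ad, ab2bad0, ef982dd}.
Among these, 99e50ad is not an ancestor of any other common ancestor — it is the merge base.

99e50ad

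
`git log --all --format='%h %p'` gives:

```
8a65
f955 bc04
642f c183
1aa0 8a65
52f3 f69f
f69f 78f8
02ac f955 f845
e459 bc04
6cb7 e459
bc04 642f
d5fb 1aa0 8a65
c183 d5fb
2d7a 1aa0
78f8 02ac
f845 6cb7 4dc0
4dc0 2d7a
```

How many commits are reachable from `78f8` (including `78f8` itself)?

14

Walking parent pointers from 78f8: reachable set = {02ac, 1aa0, 2d7a, 4dc0, 642f, 6cb7, 78f8, 8a65, bc04, c183, d5fb, e459, f845, f955}.
That is 14 commits.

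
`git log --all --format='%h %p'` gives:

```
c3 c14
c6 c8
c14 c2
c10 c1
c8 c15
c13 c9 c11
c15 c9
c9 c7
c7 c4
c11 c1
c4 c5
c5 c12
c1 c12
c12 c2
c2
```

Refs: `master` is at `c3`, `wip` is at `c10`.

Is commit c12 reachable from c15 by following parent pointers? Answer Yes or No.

Yes

Ancestors of c15 (commits reachable by following parents): {c12, c15, c2, c4, c5, c7, c9}.
c12 is in that set, so it is an ancestor of c15.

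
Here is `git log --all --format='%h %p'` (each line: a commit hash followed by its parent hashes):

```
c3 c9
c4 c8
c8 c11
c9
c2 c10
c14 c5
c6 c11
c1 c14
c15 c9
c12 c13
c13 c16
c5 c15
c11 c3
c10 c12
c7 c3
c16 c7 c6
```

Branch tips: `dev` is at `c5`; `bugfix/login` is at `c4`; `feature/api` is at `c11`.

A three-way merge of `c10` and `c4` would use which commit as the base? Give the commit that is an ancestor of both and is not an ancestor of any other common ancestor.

c11

Ancestors of c10: {c10, c11, c12, c13, c16, c3, c6, c7, c9}.
Ancestors of c4: {c11, c3, c4, c8, c9}.
Common ancestors: {c11, c3, c9}.
Among these, c11 is not an ancestor of any other common ancestor — it is the merge base.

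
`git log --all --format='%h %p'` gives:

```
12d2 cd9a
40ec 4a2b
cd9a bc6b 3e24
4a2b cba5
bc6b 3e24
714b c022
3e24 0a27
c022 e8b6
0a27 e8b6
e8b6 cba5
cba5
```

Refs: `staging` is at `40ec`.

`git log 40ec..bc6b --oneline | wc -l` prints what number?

Reachable from bc6b: {0a27, 3e24, bc6b, cba5, e8b6}.
Reachable from 40ec: {40ec, 4a2b, cba5}.
In bc6b's history but not 40ec's: {0a27, 3e24, bc6b, e8b6} — 4 commits.

4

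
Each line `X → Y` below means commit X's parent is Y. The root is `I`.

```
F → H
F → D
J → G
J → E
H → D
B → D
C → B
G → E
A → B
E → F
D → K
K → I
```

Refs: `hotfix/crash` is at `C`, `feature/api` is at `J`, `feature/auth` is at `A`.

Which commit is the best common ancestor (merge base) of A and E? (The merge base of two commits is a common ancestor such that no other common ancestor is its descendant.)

Ancestors of A: {A, B, D, I, K}.
Ancestors of E: {D, E, F, H, I, K}.
Common ancestors: {D, I, K}.
Among these, D is not an ancestor of any other common ancestor — it is the merge base.

D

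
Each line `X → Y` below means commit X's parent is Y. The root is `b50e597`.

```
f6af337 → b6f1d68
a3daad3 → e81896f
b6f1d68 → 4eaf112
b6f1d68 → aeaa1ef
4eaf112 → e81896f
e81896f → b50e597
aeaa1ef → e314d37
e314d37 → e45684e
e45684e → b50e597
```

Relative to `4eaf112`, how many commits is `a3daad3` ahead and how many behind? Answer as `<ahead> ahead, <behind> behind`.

1 ahead, 1 behind

Reachable from a3daad3: {a3daad3, b50e597, e81896f}.
Reachable from 4eaf112: {4eaf112, b50e597, e81896f}.
Only in a3daad3's history (ahead): {a3daad3} — 1.
Only in 4eaf112's history (behind): {4eaf112} — 1.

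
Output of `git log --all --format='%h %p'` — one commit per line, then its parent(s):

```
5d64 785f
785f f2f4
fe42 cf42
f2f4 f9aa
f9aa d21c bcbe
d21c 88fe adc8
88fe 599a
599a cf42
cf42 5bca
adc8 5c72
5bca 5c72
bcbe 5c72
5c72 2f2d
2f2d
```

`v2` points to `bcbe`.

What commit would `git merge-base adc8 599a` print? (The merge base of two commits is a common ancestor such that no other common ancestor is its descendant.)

Ancestors of adc8: {2f2d, 5c72, adc8}.
Ancestors of 599a: {2f2d, 599a, 5bca, 5c72, cf42}.
Common ancestors: {2f2d, 5c72}.
Among these, 5c72 is not an ancestor of any other common ancestor — it is the merge base.

5c72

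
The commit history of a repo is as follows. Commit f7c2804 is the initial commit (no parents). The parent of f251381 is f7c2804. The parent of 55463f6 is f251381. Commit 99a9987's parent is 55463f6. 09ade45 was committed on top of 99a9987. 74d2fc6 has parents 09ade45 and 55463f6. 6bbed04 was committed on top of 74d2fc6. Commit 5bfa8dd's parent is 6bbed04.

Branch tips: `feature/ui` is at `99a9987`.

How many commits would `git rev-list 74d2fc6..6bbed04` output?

Reachable from 6bbed04: {09ade45, 55463f6, 6bbed04, 74d2fc6, 99a9987, f251381, f7c2804}.
Reachable from 74d2fc6: {09ade45, 55463f6, 74d2fc6, 99a9987, f251381, f7c2804}.
In 6bbed04's history but not 74d2fc6's: {6bbed04} — 1 commit.

1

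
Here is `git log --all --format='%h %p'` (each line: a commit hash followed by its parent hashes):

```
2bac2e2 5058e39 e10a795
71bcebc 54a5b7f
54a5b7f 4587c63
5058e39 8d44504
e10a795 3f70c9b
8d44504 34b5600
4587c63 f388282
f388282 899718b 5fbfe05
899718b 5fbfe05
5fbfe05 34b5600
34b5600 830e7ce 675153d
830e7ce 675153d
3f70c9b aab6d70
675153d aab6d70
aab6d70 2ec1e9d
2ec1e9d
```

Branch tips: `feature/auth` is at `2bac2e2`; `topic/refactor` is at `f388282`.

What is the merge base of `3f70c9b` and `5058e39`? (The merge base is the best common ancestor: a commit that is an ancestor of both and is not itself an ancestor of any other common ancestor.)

Ancestors of 3f70c9b: {2ec1e9d, 3f70c9b, aab6d70}.
Ancestors of 5058e39: {2ec1e9d, 34b5600, 5058e39, 675153d, 830e7ce, 8d44504, aab6d70}.
Common ancestors: {2ec1e9d, aab6d70}.
Among these, aab6d70 is not an ancestor of any other common ancestor — it is the merge base.

aab6d70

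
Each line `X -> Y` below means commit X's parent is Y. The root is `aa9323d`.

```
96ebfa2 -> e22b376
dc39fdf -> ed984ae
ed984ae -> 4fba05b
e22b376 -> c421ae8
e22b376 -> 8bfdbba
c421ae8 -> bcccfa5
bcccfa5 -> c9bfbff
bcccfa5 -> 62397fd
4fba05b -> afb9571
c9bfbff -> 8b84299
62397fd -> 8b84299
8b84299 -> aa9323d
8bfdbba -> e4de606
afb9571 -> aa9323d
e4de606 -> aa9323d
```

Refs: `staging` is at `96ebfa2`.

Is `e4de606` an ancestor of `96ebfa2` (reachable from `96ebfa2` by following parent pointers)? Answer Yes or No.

Ancestors of 96ebfa2 (commits reachable by following parents): {62397fd, 8b84299, 8bfdbba, 96ebfa2, aa9323d, bcccfa5, c421ae8, c9bfbff, e22b376, e4de606}.
e4de606 is in that set, so it is an ancestor of 96ebfa2.

Yes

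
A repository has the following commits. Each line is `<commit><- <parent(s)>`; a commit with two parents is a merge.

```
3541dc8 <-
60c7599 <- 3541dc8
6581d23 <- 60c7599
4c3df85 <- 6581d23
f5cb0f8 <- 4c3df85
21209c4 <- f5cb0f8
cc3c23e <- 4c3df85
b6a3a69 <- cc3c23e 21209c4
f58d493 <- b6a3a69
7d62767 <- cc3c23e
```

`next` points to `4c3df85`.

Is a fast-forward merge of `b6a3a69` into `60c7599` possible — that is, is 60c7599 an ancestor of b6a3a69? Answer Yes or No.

Yes

A fast-forward from 60c7599 to b6a3a69 is possible iff 60c7599 is an ancestor of b6a3a69.
Ancestors of b6a3a69: {21209c4, 3541dc8, 4c3df85, 60c7599, 6581d23, b6a3a69, cc3c23e, f5cb0f8}.
60c7599 is among them, so fast-forward is possible.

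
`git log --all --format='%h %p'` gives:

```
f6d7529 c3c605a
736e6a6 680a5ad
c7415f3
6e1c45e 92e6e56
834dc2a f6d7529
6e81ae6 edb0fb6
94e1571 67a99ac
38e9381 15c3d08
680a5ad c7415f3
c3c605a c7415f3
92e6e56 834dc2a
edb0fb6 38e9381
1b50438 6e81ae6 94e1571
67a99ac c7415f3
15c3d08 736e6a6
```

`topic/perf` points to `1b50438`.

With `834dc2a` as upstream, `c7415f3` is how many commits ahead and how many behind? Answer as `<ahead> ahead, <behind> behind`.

0 ahead, 3 behind

Reachable from c7415f3: {c7415f3}.
Reachable from 834dc2a: {834dc2a, c3c605a, c7415f3, f6d7529}.
Only in c7415f3's history (ahead): {} — 0.
Only in 834dc2a's history (behind): {834dc2a, c3c605a, f6d7529} — 3.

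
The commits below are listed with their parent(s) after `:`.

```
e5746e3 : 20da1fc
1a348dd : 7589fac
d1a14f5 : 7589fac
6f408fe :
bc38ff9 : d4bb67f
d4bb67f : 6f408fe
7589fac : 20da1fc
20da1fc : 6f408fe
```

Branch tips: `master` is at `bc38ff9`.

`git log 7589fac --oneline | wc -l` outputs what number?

Walking parent pointers from 7589fac: reachable set = {20da1fc, 6f408fe, 7589fac}.
That is 3 commits.

3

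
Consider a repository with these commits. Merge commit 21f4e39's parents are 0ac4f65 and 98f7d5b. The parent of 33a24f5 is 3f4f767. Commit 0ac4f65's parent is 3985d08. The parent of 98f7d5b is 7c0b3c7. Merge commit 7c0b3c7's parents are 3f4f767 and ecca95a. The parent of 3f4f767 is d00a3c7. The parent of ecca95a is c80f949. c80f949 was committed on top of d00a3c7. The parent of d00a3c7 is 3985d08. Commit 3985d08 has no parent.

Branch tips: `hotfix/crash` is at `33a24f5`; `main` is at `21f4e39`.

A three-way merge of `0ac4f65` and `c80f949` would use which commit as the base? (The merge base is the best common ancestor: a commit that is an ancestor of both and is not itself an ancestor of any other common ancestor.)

Ancestors of 0ac4f65: {0ac4f65, 3985d08}.
Ancestors of c80f949: {3985d08, c80f949, d00a3c7}.
Common ancestors: {3985d08}.
The only common ancestor is 3985d08, so it is the merge base.

3985d08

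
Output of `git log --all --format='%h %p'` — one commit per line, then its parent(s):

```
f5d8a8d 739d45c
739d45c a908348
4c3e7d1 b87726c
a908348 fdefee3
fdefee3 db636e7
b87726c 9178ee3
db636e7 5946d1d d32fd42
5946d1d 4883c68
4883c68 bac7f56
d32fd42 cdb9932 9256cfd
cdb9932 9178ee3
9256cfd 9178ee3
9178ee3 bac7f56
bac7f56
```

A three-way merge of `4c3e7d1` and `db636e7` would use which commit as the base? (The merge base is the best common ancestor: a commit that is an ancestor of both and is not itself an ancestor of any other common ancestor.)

Ancestors of 4c3e7d1: {4c3e7d1, 9178ee3, b87726c, bac7f56}.
Ancestors of db636e7: {4883c68, 5946d1d, 9178ee3, 9256cfd, bac7f56, cdb9932, d32fd42, db636e7}.
Common ancestors: {9178ee3, bac7f56}.
Among these, 9178ee3 is not an ancestor of any other common ancestor — it is the merge base.

9178ee3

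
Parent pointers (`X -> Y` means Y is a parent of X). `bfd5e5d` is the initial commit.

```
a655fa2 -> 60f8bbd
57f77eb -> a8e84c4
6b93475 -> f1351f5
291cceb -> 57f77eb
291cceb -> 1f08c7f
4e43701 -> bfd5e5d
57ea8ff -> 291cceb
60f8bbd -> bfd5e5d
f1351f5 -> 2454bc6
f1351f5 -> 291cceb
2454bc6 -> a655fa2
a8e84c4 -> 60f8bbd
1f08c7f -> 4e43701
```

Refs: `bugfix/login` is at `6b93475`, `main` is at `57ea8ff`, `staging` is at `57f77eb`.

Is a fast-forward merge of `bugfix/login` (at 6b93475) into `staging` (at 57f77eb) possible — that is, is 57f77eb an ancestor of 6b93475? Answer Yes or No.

Yes

A fast-forward from 57f77eb to 6b93475 is possible iff 57f77eb is an ancestor of 6b93475.
Ancestors of 6b93475: {1f08c7f, 2454bc6, 291cceb, 4e43701, 57f77eb, 60f8bbd, 6b93475, a655fa2, a8e84c4, bfd5e5d, f1351f5}.
57f77eb is among them, so fast-forward is possible.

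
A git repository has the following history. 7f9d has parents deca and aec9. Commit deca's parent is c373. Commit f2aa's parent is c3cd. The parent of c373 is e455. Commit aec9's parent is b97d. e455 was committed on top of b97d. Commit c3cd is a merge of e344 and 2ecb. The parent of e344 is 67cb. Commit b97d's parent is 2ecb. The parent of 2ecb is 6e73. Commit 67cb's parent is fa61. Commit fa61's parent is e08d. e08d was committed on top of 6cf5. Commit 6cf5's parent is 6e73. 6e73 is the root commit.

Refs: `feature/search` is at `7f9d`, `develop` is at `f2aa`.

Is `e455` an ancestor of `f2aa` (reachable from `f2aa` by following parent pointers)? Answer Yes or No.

Ancestors of f2aa: {2ecb, 67cb, 6cf5, 6e73, c3cd, e08d, e344, f2aa, fa61}.
e455 is not in that set, so it is not an ancestor of f2aa.

No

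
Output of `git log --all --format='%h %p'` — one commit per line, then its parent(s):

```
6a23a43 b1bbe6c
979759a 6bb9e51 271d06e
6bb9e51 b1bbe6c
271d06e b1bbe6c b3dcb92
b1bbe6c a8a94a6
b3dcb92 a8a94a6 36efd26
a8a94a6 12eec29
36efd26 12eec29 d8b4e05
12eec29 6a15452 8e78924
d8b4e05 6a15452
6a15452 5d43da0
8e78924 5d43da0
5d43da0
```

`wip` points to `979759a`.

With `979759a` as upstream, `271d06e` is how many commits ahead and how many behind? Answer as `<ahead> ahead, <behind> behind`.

Reachable from 271d06e: {12eec29, 271d06e, 36efd26, 5d43da0, 6a15452, 8e78924, a8a94a6, b1bbe6c, b3dcb92, d8b4e05}.
Reachable from 979759a: {12eec29, 271d06e, 36efd26, 5d43da0, 6a15452, 6bb9e51, 8e78924, 979759a, a8a94a6, b1bbe6c, b3dcb92, d8b4e05}.
Only in 271d06e's history (ahead): {} — 0.
Only in 979759a's history (behind): {6bb9e51, 979759a} — 2.

0 ahead, 2 behind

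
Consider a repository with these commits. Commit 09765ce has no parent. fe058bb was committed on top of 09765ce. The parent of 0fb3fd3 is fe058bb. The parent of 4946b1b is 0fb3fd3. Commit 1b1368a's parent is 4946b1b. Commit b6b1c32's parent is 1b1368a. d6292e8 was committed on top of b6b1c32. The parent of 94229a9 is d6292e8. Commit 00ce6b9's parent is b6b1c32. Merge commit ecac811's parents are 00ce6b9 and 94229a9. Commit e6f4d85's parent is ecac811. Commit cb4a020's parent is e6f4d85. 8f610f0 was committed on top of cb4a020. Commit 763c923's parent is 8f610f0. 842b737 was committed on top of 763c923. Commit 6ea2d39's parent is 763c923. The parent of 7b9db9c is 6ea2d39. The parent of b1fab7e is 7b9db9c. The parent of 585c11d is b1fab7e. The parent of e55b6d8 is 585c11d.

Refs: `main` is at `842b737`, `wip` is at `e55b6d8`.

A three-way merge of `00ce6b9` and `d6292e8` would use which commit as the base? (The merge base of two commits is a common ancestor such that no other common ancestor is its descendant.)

b6b1c32

Ancestors of 00ce6b9: {00ce6b9, 09765ce, 0fb3fd3, 1b1368a, 4946b1b, b6b1c32, fe058bb}.
Ancestors of d6292e8: {09765ce, 0fb3fd3, 1b1368a, 4946b1b, b6b1c32, d6292e8, fe058bb}.
Common ancestors: {09765ce, 0fb3fd3, 1b1368a, 4946b1b, b6b1c32, fe058bb}.
Among these, b6b1c32 is not an ancestor of any other common ancestor — it is the merge base.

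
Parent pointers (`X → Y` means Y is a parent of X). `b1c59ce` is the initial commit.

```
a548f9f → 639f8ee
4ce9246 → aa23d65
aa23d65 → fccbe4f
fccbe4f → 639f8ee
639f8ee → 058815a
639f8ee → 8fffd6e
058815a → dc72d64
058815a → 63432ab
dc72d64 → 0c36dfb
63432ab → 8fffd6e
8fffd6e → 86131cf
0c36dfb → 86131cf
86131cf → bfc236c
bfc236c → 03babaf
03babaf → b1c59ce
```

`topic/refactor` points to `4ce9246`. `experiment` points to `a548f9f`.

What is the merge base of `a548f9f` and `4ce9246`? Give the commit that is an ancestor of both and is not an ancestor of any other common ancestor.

Ancestors of a548f9f: {03babaf, 058815a, 0c36dfb, 63432ab, 639f8ee, 86131cf, 8fffd6e, a548f9f, b1c59ce, bfc236c, dc72d64}.
Ancestors of 4ce9246: {03babaf, 058815a, 0c36dfb, 4ce9246, 63432ab, 639f8ee, 86131cf, 8fffd6e, aa23d65, b1c59ce, bfc236c, dc72d64, fccbe4f}.
Common ancestors: {03babaf, 058815a, 0c36dfb, 63432ab, 639f8ee, 86131cf, 8fffd6e, b1c59ce, bfc236c, dc72d64}.
Among these, 639f8ee is not an ancestor of any other common ancestor — it is the merge base.

639f8ee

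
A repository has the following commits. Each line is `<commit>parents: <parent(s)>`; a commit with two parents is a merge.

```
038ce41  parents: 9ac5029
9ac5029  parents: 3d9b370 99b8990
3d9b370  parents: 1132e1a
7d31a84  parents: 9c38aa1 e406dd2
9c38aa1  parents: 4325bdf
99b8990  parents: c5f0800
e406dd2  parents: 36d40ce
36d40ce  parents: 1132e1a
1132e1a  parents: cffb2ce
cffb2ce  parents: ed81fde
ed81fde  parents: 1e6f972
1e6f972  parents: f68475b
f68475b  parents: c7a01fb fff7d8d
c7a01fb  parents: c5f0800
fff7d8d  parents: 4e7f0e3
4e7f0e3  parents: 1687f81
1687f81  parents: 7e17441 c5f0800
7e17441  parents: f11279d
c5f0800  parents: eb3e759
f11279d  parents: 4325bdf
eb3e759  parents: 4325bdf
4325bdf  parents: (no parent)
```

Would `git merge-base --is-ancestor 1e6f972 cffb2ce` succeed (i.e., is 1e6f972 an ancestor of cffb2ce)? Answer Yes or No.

Ancestors of cffb2ce (commits reachable by following parents): {1687f81, 1e6f972, 4325bdf, 4e7f0e3, 7e17441, c5f0800, c7a01fb, cffb2ce, eb3e759, ed81fde, f11279d, f68475b, fff7d8d}.
1e6f972 is in that set, so it is an ancestor of cffb2ce.

Yes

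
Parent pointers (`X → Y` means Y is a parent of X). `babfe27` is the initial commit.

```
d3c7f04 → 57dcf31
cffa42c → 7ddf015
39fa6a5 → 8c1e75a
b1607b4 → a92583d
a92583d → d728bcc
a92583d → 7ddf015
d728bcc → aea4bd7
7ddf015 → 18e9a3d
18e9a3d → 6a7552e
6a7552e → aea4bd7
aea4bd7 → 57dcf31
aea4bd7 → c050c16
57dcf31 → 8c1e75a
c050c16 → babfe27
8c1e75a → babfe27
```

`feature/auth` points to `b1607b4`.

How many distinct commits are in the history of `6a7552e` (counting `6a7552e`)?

Walking parent pointers from 6a7552e: reachable set = {57dcf31, 6a7552e, 8c1e75a, aea4bd7, babfe27, c050c16}.
That is 6 commits.

6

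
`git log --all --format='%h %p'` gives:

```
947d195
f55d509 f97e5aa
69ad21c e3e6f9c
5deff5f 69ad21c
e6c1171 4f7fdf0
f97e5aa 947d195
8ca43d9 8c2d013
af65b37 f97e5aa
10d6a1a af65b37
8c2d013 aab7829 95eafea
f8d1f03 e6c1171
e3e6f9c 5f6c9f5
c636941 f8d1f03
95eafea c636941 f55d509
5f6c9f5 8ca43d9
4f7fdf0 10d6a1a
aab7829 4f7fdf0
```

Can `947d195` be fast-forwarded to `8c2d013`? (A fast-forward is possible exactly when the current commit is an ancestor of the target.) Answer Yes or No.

A fast-forward from 947d195 to 8c2d013 is possible iff 947d195 is an ancestor of 8c2d013.
Ancestors of 8c2d013: {10d6a1a, 4f7fdf0, 8c2d013, 947d195, 95eafea, aab7829, af65b37, c636941, e6c1171, f55d509, f8d1f03, f97e5aa}.
947d195 is among them, so fast-forward is possible.

Yes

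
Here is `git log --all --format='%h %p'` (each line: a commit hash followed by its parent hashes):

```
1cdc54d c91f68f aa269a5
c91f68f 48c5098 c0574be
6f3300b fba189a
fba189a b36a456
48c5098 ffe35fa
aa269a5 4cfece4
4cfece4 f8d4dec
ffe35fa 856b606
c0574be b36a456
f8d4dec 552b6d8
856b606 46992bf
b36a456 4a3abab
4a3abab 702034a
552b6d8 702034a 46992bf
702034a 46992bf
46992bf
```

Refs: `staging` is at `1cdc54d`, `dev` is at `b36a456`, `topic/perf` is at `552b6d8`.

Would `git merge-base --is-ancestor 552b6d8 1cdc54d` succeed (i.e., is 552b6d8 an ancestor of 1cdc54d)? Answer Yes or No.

Ancestors of 1cdc54d (commits reachable by following parents): {1cdc54d, 46992bf, 48c5098, 4a3abab, 4cfece4, 552b6d8, 702034a, 856b606, aa269a5, b36a456, c0574be, c91f68f, f8d4dec, ffe35fa}.
552b6d8 is in that set, so it is an ancestor of 1cdc54d.

Yes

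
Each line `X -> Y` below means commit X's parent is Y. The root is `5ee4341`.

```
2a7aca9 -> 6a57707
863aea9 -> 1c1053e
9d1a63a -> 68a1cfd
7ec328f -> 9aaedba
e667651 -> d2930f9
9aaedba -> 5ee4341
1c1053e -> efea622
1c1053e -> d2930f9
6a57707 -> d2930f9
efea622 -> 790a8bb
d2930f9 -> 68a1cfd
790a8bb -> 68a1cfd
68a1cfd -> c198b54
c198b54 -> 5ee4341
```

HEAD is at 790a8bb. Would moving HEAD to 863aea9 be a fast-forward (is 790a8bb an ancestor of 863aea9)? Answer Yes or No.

A fast-forward from 790a8bb to 863aea9 is possible iff 790a8bb is an ancestor of 863aea9.
Ancestors of 863aea9: {1c1053e, 5ee4341, 68a1cfd, 790a8bb, 863aea9, c198b54, d2930f9, efea622}.
790a8bb is among them, so fast-forward is possible.

Yes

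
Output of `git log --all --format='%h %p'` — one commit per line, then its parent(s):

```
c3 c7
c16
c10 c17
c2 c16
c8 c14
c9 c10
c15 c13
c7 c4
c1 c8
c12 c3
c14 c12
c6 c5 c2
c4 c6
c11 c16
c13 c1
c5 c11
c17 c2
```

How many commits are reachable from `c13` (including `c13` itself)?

Walking parent pointers from c13: reachable set = {c1, c11, c12, c13, c14, c16, c2, c3, c4, c5, c6, c7, c8}.
That is 13 commits.

13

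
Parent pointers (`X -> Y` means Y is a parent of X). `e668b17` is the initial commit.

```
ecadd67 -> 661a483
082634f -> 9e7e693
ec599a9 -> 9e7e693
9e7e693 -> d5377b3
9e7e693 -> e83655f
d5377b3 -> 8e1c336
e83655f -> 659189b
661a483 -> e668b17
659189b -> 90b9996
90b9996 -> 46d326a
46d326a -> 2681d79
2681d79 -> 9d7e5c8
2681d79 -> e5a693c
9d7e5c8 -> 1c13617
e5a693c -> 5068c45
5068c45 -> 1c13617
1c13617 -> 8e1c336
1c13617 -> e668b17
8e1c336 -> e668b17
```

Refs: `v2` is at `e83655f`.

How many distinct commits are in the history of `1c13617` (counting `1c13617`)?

Walking parent pointers from 1c13617: reachable set = {1c13617, 8e1c336, e668b17}.
That is 3 commits.

3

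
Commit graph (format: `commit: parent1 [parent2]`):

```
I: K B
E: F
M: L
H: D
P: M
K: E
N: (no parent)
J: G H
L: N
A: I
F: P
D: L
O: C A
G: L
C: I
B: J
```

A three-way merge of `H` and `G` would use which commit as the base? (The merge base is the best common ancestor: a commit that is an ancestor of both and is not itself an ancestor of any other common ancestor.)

Ancestors of H: {D, H, L, N}.
Ancestors of G: {G, L, N}.
Common ancestors: {L, N}.
Among these, L is not an ancestor of any other common ancestor — it is the merge base.

L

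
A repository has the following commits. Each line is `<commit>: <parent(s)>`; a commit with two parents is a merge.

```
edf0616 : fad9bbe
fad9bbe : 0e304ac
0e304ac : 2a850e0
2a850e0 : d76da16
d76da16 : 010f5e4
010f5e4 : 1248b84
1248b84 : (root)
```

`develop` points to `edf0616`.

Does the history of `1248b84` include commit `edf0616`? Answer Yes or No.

No

Ancestors of 1248b84: {1248b84}.
edf0616 is not in that set, so it is not an ancestor of 1248b84.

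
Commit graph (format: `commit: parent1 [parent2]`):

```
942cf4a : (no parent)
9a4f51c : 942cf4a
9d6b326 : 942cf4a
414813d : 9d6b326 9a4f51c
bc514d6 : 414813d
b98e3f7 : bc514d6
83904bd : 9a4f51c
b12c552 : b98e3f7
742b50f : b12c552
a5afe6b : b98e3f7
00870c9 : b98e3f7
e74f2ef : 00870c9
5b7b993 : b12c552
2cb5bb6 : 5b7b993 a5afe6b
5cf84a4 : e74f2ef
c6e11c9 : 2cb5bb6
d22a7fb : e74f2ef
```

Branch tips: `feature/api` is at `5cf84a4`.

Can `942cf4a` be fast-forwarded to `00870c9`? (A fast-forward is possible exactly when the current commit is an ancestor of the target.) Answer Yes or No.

Yes

A fast-forward from 942cf4a to 00870c9 is possible iff 942cf4a is an ancestor of 00870c9.
Ancestors of 00870c9: {00870c9, 414813d, 942cf4a, 9a4f51c, 9d6b326, b98e3f7, bc514d6}.
942cf4a is among them, so fast-forward is possible.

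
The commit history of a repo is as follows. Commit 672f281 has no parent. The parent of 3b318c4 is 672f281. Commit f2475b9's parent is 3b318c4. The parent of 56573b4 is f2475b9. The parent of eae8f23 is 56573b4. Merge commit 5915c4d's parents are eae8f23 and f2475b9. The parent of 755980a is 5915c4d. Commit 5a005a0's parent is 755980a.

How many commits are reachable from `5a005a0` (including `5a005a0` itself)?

Walking parent pointers from 5a005a0: reachable set = {3b318c4, 56573b4, 5915c4d, 5a005a0, 672f281, 755980a, eae8f23, f2475b9}.
That is 8 commits.

8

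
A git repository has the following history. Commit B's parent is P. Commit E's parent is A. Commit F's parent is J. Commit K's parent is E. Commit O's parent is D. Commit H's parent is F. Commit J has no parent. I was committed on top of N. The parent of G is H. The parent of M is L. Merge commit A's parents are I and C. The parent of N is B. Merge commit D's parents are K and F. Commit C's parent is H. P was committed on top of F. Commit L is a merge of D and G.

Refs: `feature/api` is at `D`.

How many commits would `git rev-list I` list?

Walking parent pointers from I: reachable set = {B, F, I, J, N, P}.
That is 6 commits.

6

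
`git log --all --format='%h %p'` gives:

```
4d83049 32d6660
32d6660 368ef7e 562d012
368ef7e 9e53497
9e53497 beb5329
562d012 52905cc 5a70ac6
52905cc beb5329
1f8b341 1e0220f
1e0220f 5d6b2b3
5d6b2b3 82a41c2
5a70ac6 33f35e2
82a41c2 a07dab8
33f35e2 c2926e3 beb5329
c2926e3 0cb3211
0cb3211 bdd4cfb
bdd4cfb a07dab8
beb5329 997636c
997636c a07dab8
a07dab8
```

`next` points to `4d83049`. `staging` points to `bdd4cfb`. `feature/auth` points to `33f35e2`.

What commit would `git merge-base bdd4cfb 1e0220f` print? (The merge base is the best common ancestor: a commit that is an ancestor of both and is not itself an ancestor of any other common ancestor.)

Ancestors of bdd4cfb: {a07dab8, bdd4cfb}.
Ancestors of 1e0220f: {1e0220f, 5d6b2b3, 82a41c2, a07dab8}.
Common ancestors: {a07dab8}.
The only common ancestor is a07dab8, so it is the merge base.

a07dab8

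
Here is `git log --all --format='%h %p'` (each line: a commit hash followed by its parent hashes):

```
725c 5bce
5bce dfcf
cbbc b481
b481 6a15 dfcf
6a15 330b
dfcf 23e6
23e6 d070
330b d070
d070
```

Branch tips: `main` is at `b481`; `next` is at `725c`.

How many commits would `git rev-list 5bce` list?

Walking parent pointers from 5bce: reachable set = {23e6, 5bce, d070, dfcf}.
That is 4 commits.

4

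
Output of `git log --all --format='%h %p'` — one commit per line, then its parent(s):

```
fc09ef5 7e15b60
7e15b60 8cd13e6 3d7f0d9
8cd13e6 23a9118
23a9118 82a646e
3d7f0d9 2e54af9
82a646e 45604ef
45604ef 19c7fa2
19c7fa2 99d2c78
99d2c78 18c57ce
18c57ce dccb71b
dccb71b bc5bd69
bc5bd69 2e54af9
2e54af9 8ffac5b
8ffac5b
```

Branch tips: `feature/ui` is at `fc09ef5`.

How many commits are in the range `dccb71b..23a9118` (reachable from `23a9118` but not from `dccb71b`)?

Reachable from 23a9118: {18c57ce, 19c7fa2, 23a9118, 2e54af9, 45604ef, 82a646e, 8ffac5b, 99d2c78, bc5bd69, dccb71b}.
Reachable from dccb71b: {2e54af9, 8ffac5b, bc5bd69, dccb71b}.
In 23a9118's history but not dccb71b's: {18c57ce, 19c7fa2, 23a9118, 45604ef, 82a646e, 99d2c78} — 6 commits.

6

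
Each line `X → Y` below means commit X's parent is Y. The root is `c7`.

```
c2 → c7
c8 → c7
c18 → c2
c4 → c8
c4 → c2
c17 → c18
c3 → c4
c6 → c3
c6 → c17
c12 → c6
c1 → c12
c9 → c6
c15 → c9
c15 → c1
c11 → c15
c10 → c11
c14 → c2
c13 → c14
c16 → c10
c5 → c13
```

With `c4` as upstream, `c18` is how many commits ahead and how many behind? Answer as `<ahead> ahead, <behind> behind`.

1 ahead, 2 behind

Reachable from c18: {c18, c2, c7}.
Reachable from c4: {c2, c4, c7, c8}.
Only in c18's history (ahead): {c18} — 1.
Only in c4's history (behind): {c4, c8} — 2.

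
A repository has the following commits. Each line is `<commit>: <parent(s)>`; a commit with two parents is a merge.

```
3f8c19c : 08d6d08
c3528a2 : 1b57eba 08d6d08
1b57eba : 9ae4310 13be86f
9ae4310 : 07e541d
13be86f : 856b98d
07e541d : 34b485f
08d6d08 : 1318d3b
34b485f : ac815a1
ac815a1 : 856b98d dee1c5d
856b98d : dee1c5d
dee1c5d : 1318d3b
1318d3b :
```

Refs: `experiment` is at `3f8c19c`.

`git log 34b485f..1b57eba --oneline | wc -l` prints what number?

4

Reachable from 1b57eba: {07e541d, 1318d3b, 13be86f, 1b57eba, 34b485f, 856b98d, 9ae4310, ac815a1, dee1c5d}.
Reachable from 34b485f: {1318d3b, 34b485f, 856b98d, ac815a1, dee1c5d}.
In 1b57eba's history but not 34b485f's: {07e541d, 13be86f, 1b57eba, 9ae4310} — 4 commits.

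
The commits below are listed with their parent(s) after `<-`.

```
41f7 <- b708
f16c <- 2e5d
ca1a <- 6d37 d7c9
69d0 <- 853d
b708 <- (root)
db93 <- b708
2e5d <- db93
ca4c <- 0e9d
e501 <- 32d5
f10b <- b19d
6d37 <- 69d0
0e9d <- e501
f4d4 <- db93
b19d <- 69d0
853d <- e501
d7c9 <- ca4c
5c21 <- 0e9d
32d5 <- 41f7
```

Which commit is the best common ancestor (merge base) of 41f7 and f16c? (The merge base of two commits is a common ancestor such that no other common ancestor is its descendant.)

b708

Ancestors of 41f7: {41f7, b708}.
Ancestors of f16c: {2e5d, b708, db93, f16c}.
Common ancestors: {b708}.
The only common ancestor is b708, so it is the merge base.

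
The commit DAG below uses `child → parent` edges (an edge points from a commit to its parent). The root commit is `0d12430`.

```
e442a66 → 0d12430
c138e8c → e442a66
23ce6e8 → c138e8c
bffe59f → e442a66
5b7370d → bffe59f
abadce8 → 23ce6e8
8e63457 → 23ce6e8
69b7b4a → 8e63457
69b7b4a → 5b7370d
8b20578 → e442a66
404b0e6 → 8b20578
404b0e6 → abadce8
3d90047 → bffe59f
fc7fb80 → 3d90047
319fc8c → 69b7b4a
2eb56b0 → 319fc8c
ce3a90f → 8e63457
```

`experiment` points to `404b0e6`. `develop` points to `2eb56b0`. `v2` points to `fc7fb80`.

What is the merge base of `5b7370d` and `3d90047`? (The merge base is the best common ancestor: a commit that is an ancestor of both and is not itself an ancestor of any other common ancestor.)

Ancestors of 5b7370d: {0d12430, 5b7370d, bffe59f, e442a66}.
Ancestors of 3d90047: {0d12430, 3d90047, bffe59f, e442a66}.
Common ancestors: {0d12430, bffe59f, e442a66}.
Among these, bffe59f is not an ancestor of any other common ancestor — it is the merge base.

bffe59f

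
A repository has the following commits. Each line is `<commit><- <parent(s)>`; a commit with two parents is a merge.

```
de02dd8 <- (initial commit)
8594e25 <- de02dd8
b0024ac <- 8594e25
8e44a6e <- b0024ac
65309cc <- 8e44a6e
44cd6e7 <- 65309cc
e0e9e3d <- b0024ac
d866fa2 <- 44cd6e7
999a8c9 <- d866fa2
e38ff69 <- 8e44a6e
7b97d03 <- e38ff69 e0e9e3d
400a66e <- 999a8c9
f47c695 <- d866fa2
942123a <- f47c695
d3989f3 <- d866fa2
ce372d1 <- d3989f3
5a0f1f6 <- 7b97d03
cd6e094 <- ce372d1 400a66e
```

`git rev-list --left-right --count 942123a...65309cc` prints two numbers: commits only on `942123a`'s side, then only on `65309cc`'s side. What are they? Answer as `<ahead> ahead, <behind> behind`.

4 ahead, 0 behind

Reachable from 942123a: {44cd6e7, 65309cc, 8594e25, 8e44a6e, 942123a, b0024ac, d866fa2, de02dd8, f47c695}.
Reachable from 65309cc: {65309cc, 8594e25, 8e44a6e, b0024ac, de02dd8}.
Only in 942123a's history (ahead): {44cd6e7, 942123a, d866fa2, f47c695} — 4.
Only in 65309cc's history (behind): {} — 0.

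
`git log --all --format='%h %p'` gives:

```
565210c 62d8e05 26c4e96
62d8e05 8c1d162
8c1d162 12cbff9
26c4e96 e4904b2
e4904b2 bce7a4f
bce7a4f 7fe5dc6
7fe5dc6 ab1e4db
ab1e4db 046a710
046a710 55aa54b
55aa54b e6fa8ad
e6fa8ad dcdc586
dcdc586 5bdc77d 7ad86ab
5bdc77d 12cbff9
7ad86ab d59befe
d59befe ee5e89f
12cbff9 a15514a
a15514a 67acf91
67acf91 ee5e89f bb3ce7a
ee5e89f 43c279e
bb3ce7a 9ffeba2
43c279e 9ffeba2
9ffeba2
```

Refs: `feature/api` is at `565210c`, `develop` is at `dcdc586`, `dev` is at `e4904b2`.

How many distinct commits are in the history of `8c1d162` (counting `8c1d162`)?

Walking parent pointers from 8c1d162: reachable set = {12cbff9, 43c279e, 67acf91, 8c1d162, 9ffeba2, a15514a, bb3ce7a, ee5e89f}.
That is 8 commits.

8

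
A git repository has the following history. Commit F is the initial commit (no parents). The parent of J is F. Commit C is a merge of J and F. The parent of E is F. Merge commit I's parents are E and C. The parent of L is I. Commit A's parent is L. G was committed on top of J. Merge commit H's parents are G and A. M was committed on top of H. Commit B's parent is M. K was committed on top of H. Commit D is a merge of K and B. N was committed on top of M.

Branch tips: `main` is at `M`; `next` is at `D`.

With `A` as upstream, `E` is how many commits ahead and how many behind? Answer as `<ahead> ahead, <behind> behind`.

Reachable from E: {E, F}.
Reachable from A: {A, C, E, F, I, J, L}.
Only in E's history (ahead): {} — 0.
Only in A's history (behind): {A, C, I, J, L} — 5.

0 ahead, 5 behind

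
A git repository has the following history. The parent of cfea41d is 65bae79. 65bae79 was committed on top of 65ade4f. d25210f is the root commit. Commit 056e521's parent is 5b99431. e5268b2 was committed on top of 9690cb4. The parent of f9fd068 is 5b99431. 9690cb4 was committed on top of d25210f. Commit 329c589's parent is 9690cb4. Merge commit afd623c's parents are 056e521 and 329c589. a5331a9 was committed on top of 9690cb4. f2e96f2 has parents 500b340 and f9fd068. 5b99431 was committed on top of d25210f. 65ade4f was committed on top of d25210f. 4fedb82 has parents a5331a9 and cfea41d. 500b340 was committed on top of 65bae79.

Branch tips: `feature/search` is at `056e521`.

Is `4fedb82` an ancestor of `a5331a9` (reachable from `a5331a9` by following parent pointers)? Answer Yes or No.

No

Ancestors of a5331a9: {9690cb4, a5331a9, d25210f}.
4fedb82 is not in that set, so it is not an ancestor of a5331a9.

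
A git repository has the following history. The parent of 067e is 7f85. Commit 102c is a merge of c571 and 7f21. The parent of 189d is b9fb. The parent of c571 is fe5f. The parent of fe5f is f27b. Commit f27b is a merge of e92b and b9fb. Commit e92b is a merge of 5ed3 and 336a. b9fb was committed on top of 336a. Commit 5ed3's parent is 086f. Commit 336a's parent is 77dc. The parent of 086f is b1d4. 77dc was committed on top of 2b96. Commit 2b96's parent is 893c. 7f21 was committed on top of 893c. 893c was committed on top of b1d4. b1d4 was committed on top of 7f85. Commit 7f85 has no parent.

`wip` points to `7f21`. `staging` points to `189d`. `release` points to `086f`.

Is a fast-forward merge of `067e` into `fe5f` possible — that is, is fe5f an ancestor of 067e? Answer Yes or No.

A fast-forward from fe5f to 067e is possible iff fe5f is an ancestor of 067e.
Ancestors of 067e: {067e, 7f85}.
fe5f is not among them, so fast-forward is not possible.

No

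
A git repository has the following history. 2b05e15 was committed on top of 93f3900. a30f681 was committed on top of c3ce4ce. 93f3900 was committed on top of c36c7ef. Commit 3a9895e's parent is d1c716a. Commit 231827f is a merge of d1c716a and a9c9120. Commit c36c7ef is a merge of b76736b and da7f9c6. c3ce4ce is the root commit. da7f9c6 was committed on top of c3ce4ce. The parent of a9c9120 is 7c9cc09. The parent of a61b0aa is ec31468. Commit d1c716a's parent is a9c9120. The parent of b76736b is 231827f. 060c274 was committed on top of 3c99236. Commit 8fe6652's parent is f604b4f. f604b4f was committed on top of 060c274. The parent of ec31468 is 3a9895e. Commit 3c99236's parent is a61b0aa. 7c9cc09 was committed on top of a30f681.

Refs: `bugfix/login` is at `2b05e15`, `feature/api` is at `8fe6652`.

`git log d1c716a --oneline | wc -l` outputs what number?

Walking parent pointers from d1c716a: reachable set = {7c9cc09, a30f681, a9c9120, c3ce4ce, d1c716a}.
That is 5 commits.

5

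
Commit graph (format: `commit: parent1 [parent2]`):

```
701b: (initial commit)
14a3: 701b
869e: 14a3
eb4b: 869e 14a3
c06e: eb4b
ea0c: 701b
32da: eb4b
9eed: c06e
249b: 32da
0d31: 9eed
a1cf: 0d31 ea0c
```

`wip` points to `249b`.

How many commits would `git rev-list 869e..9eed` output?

3

Reachable from 9eed: {14a3, 701b, 869e, 9eed, c06e, eb4b}.
Reachable from 869e: {14a3, 701b, 869e}.
In 9eed's history but not 869e's: {9eed, c06e, eb4b} — 3 commits.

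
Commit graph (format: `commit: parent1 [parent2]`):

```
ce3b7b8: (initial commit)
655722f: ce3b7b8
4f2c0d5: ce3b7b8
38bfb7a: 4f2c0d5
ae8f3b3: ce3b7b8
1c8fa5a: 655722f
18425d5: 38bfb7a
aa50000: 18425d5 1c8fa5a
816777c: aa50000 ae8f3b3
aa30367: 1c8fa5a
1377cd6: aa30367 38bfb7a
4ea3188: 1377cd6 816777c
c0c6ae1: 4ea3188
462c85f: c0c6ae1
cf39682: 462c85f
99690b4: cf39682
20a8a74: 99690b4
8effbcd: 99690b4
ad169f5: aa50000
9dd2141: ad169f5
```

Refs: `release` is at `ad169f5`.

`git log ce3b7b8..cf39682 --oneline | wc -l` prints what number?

Reachable from cf39682: {1377cd6, 18425d5, 1c8fa5a, 38bfb7a, 462c85f, 4ea3188, 4f2c0d5, 655722f, 816777c, aa30367, aa50000, ae8f3b3, c0c6ae1, ce3b7b8, cf39682}.
Reachable from ce3b7b8: {ce3b7b8}.
In cf39682's history but not ce3b7b8's: {1377cd6, 18425d5, 1c8fa5a, 38bfb7a, 462c85f, 4ea3188, 4f2c0d5, 655722f, 816777c, aa30367, aa50000, ae8f3b3, c0c6ae1, cf39682} — 14 commits.

14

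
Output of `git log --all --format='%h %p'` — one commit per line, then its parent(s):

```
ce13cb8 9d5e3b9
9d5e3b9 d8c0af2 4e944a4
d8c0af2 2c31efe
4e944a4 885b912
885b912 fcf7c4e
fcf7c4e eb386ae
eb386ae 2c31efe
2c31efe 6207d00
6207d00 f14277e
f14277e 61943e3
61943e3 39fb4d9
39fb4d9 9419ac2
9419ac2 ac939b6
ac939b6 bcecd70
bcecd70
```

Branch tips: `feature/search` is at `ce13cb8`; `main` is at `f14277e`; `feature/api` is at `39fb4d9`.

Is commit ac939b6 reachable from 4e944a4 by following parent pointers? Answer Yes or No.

Yes

Ancestors of 4e944a4 (commits reachable by following parents): {2c31efe, 39fb4d9, 4e944a4, 61943e3, 6207d00, 885b912, 9419ac2, ac939b6, bcecd70, eb386ae, f14277e, fcf7c4e}.
ac939b6 is in that set, so it is an ancestor of 4e944a4.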